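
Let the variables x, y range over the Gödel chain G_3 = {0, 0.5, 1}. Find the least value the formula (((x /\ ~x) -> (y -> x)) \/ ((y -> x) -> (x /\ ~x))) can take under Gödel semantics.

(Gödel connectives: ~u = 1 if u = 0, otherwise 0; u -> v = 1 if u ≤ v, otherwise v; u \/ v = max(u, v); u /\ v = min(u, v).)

1.00

Every assignment gives 1. For instance at x = 0, y = 0:
  ~x: Gödel ¬ of 0 = 1 (operand is 0)
  (x /\ ~x) = min(0, 1) = 0
  (y -> x): 0 ≤ 0, so result = 1
  ((x /\ ~x) -> (y -> x)): 0 ≤ 1, so result = 1
  (y -> x): 0 ≤ 0, so result = 1
  ~x: Gödel ¬ of 0 = 1 (operand is 0)
  (x /\ ~x) = min(0, 1) = 0
  ((y -> x) -> (x /\ ~x)): 1 > 0, so result = 0
  (((x /\ ~x) -> (y -> x)) \/ ((y -> x) -> (x /\ ~x))) = max(1, 0) = 1
All 9 assignments give value 1 — the formula is a G_3-tautology.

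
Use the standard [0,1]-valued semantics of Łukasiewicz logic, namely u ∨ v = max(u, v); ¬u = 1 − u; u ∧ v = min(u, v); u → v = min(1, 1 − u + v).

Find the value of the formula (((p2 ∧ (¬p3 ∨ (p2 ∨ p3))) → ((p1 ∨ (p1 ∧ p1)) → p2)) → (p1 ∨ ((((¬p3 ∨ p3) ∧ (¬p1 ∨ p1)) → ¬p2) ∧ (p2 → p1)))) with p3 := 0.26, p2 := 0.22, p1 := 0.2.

0.98

¬p3: Łukasiewicz ¬ gives 1 − 0.26 = 0.74
(p2 ∨ p3) = max(0.22, 0.26) = 0.26
(¬p3 ∨ (p2 ∨ p3)) = max(0.74, 0.26) = 0.74
(p2 ∧ (¬p3 ∨ (p2 ∨ p3))) = min(0.22, 0.74) = 0.22
(p1 ∧ p1) = min(0.2, 0.2) = 0.2
(p1 ∨ (p1 ∧ p1)) = max(0.2, 0.2) = 0.2
((p1 ∨ (p1 ∧ p1)) → p2): min(1, 1 − 0.2 + 0.22) = 1
((p2 ∧ (¬p3 ∨ (p2 ∨ p3))) → ((p1 ∨ (p1 ∧ p1)) → p2)): min(1, 1 − 0.22 + 1) = 1
¬p3: Łukasiewicz ¬ gives 1 − 0.26 = 0.74
(¬p3 ∨ p3) = max(0.74, 0.26) = 0.74
¬p1: Łukasiewicz ¬ gives 1 − 0.2 = 0.8
(¬p1 ∨ p1) = max(0.8, 0.2) = 0.8
((¬p3 ∨ p3) ∧ (¬p1 ∨ p1)) = min(0.74, 0.8) = 0.74
¬p2: Łukasiewicz ¬ gives 1 − 0.22 = 0.78
(((¬p3 ∨ p3) ∧ (¬p1 ∨ p1)) → ¬p2): min(1, 1 − 0.74 + 0.78) = 1
(p2 → p1): min(1, 1 − 0.22 + 0.2) = 0.98
((((¬p3 ∨ p3) ∧ (¬p1 ∨ p1)) → ¬p2) ∧ (p2 → p1)) = min(1, 0.98) = 0.98
(p1 ∨ ((((¬p3 ∨ p3) ∧ (¬p1 ∨ p1)) → ¬p2) ∧ (p2 → p1))) = max(0.2, 0.98) = 0.98
(((p2 ∧ (¬p3 ∨ (p2 ∨ p3))) → ((p1 ∨ (p1 ∧ p1)) → p2)) → (p1 ∨ ((((¬p3 ∨ p3) ∧ (¬p1 ∨ p1)) → ¬p2) ∧ (p2 → p1)))): min(1, 1 − 1 + 0.98) = 0.98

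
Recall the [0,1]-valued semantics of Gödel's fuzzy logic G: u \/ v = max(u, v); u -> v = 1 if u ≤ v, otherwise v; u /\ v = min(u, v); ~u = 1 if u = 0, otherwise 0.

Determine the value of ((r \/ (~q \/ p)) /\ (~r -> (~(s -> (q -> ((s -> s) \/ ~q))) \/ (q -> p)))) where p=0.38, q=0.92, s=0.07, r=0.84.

0.84

~q: Gödel ¬ of 0.92 = 0 (operand ≠ 0)
(~q \/ p) = max(0, 0.38) = 0.38
(r \/ (~q \/ p)) = max(0.84, 0.38) = 0.84
~r: Gödel ¬ of 0.84 = 0 (operand ≠ 0)
(s -> s): 0.07 ≤ 0.07, so result = 1
~q: Gödel ¬ of 0.92 = 0 (operand ≠ 0)
((s -> s) \/ ~q) = max(1, 0) = 1
(q -> ((s -> s) \/ ~q)): 0.92 ≤ 1, so result = 1
(s -> (q -> ((s -> s) \/ ~q))): 0.07 ≤ 1, so result = 1
~(s -> (q -> ((s -> s) \/ ~q))): Gödel ¬ of 1 = 0 (operand ≠ 0)
(q -> p): 0.92 > 0.38, so result = 0.38
(~(s -> (q -> ((s -> s) \/ ~q))) \/ (q -> p)) = max(0, 0.38) = 0.38
(~r -> (~(s -> (q -> ((s -> s) \/ ~q))) \/ (q -> p))): 0 ≤ 0.38, so result = 1
((r \/ (~q \/ p)) /\ (~r -> (~(s -> (q -> ((s -> s) \/ ~q))) \/ (q -> p)))) = min(0.84, 1) = 0.84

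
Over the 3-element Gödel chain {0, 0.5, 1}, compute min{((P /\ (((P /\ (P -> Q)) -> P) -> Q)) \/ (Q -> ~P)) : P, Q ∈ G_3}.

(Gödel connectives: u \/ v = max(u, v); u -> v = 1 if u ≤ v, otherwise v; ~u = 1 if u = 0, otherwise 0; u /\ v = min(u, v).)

0.50

The minimum is attained at P = 0.5, Q = 0.5:
  (P -> Q): 0.5 ≤ 0.5, so result = 1
  (P /\ (P -> Q)) = min(0.5, 1) = 0.5
  ((P /\ (P -> Q)) -> P): 0.5 ≤ 0.5, so result = 1
  (((P /\ (P -> Q)) -> P) -> Q): 1 > 0.5, so result = 0.5
  (P /\ (((P /\ (P -> Q)) -> P) -> Q)) = min(0.5, 0.5) = 0.5
  ~P: Gödel ¬ of 0.5 = 0 (operand ≠ 0)
  (Q -> ~P): 0.5 > 0, so result = 0
  ((P /\ (((P /\ (P -> Q)) -> P) -> Q)) \/ (Q -> ~P)) = max(0.5, 0) = 0.5
Checking all 9 assignments confirms none give a value below 0.50.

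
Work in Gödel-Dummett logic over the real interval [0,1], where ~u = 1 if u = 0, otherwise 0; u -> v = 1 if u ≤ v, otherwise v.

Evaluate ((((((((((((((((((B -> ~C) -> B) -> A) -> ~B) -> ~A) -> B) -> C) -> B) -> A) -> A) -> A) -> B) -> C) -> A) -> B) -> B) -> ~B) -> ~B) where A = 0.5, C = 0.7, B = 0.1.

1.00

~C: Gödel ¬ of 0.7 = 0 (operand ≠ 0)
(B -> ~C): 0.1 > 0, so result = 0
((B -> ~C) -> B): 0 ≤ 0.1, so result = 1
(((B -> ~C) -> B) -> A): 1 > 0.5, so result = 0.5
~B: Gödel ¬ of 0.1 = 0 (operand ≠ 0)
((((B -> ~C) -> B) -> A) -> ~B): 0.5 > 0, so result = 0
~A: Gödel ¬ of 0.5 = 0 (operand ≠ 0)
(((((B -> ~C) -> B) -> A) -> ~B) -> ~A): 0 ≤ 0, so result = 1
((((((B -> ~C) -> B) -> A) -> ~B) -> ~A) -> B): 1 > 0.1, so result = 0.1
(((((((B -> ~C) -> B) -> A) -> ~B) -> ~A) -> B) -> C): 0.1 ≤ 0.7, so result = 1
((((((((B -> ~C) -> B) -> A) -> ~B) -> ~A) -> B) -> C) -> B): 1 > 0.1, so result = 0.1
(((((((((B -> ~C) -> B) -> A) -> ~B) -> ~A) -> B) -> C) -> B) -> A): 0.1 ≤ 0.5, so result = 1
((((((((((B -> ~C) -> B) -> A) -> ~B) -> ~A) -> B) -> C) -> B) -> A) -> A): 1 > 0.5, so result = 0.5
(((((((((((B -> ~C) -> B) -> A) -> ~B) -> ~A) -> B) -> C) -> B) -> A) -> A) -> A): 0.5 ≤ 0.5, so result = 1
((((((((((((B -> ~C) -> B) -> A) -> ~B) -> ~A) -> B) -> C) -> B) -> A) -> A) -> A) -> B): 1 > 0.1, so result = 0.1
(((((((((((((B -> ~C) -> B) -> A) -> ~B) -> ~A) -> B) -> C) -> B) -> A) -> A) -> A) -> B) -> C): 0.1 ≤ 0.7, so result = 1
((((((((((((((B -> ~C) -> B) -> A) -> ~B) -> ~A) -> B) -> C) -> B) -> A) -> A) -> A) -> B) -> C) -> A): 1 > 0.5, so result = 0.5
(((((((((((((((B -> ~C) -> B) -> A) -> ~B) -> ~A) -> B) -> C) -> B) -> A) -> A) -> A) -> B) -> C) -> A) -> B): 0.5 > 0.1, so result = 0.1
((((((((((((((((B -> ~C) -> B) -> A) -> ~B) -> ~A) -> B) -> C) -> B) -> A) -> A) -> A) -> B) -> C) -> A) -> B) -> B): 0.1 ≤ 0.1, so result = 1
~B: Gödel ¬ of 0.1 = 0 (operand ≠ 0)
(((((((((((((((((B -> ~C) -> B) -> A) -> ~B) -> ~A) -> B) -> C) -> B) -> A) -> A) -> A) -> B) -> C) -> A) -> B) -> B) -> ~B): 1 > 0, so result = 0
~B: Gödel ¬ of 0.1 = 0 (operand ≠ 0)
((((((((((((((((((B -> ~C) -> B) -> A) -> ~B) -> ~A) -> B) -> C) -> B) -> A) -> A) -> A) -> B) -> C) -> A) -> B) -> B) -> ~B) -> ~B): 0 ≤ 0, so result = 1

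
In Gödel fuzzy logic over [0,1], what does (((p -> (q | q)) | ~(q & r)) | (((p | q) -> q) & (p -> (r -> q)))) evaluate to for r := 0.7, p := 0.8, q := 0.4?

0.40

(q | q) = max(0.4, 0.4) = 0.4
(p -> (q | q)): 0.8 > 0.4, so result = 0.4
(q & r) = min(0.4, 0.7) = 0.4
~(q & r): Gödel ¬ of 0.4 = 0 (operand ≠ 0)
((p -> (q | q)) | ~(q & r)) = max(0.4, 0) = 0.4
(p | q) = max(0.8, 0.4) = 0.8
((p | q) -> q): 0.8 > 0.4, so result = 0.4
(r -> q): 0.7 > 0.4, so result = 0.4
(p -> (r -> q)): 0.8 > 0.4, so result = 0.4
(((p | q) -> q) & (p -> (r -> q))) = min(0.4, 0.4) = 0.4
(((p -> (q | q)) | ~(q & r)) | (((p | q) -> q) & (p -> (r -> q)))) = max(0.4, 0.4) = 0.4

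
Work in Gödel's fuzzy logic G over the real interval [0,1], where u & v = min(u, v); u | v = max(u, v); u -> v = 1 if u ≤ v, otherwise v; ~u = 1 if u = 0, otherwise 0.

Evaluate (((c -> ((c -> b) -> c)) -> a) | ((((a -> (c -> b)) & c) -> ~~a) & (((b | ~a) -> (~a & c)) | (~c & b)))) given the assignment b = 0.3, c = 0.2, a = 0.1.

0.10

(c -> b): 0.2 ≤ 0.3, so result = 1
((c -> b) -> c): 1 > 0.2, so result = 0.2
(c -> ((c -> b) -> c)): 0.2 ≤ 0.2, so result = 1
((c -> ((c -> b) -> c)) -> a): 1 > 0.1, so result = 0.1
(c -> b): 0.2 ≤ 0.3, so result = 1
(a -> (c -> b)): 0.1 ≤ 1, so result = 1
((a -> (c -> b)) & c) = min(1, 0.2) = 0.2
~a: Gödel ¬ of 0.1 = 0 (operand ≠ 0)
~~a: Gödel ¬ of 0 = 1 (operand is 0)
(((a -> (c -> b)) & c) -> ~~a): 0.2 ≤ 1, so result = 1
~a: Gödel ¬ of 0.1 = 0 (operand ≠ 0)
(b | ~a) = max(0.3, 0) = 0.3
~a: Gödel ¬ of 0.1 = 0 (operand ≠ 0)
(~a & c) = min(0, 0.2) = 0
((b | ~a) -> (~a & c)): 0.3 > 0, so result = 0
~c: Gödel ¬ of 0.2 = 0 (operand ≠ 0)
(~c & b) = min(0, 0.3) = 0
(((b | ~a) -> (~a & c)) | (~c & b)) = max(0, 0) = 0
((((a -> (c -> b)) & c) -> ~~a) & (((b | ~a) -> (~a & c)) | (~c & b))) = min(1, 0) = 0
(((c -> ((c -> b) -> c)) -> a) | ((((a -> (c -> b)) & c) -> ~~a) & (((b | ~a) -> (~a & c)) | (~c & b)))) = max(0.1, 0) = 0.1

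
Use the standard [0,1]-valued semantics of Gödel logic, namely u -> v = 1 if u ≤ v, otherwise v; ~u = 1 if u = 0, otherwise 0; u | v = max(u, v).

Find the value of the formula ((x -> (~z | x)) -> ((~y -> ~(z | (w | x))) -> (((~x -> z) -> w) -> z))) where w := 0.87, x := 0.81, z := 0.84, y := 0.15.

~z: Gödel ¬ of 0.84 = 0 (operand ≠ 0)
(~z | x) = max(0, 0.81) = 0.81
(x -> (~z | x)): 0.81 ≤ 0.81, so result = 1
~y: Gödel ¬ of 0.15 = 0 (operand ≠ 0)
(w | x) = max(0.87, 0.81) = 0.87
(z | (w | x)) = max(0.84, 0.87) = 0.87
~(z | (w | x)): Gödel ¬ of 0.87 = 0 (operand ≠ 0)
(~y -> ~(z | (w | x))): 0 ≤ 0, so result = 1
~x: Gödel ¬ of 0.81 = 0 (operand ≠ 0)
(~x -> z): 0 ≤ 0.84, so result = 1
((~x -> z) -> w): 1 > 0.87, so result = 0.87
(((~x -> z) -> w) -> z): 0.87 > 0.84, so result = 0.84
((~y -> ~(z | (w | x))) -> (((~x -> z) -> w) -> z)): 1 > 0.84, so result = 0.84
((x -> (~z | x)) -> ((~y -> ~(z | (w | x))) -> (((~x -> z) -> w) -> z))): 1 > 0.84, so result = 0.84

0.84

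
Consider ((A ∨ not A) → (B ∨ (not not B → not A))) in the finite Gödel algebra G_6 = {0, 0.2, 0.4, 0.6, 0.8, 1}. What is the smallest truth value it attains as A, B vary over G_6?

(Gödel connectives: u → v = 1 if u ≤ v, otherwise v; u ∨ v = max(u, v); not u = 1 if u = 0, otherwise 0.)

0.20

The minimum is attained at A = 0.4, B = 0.2:
  not A: Gödel ¬ of 0.4 = 0 (operand ≠ 0)
  (A ∨ not A) = max(0.4, 0) = 0.4
  not B: Gödel ¬ of 0.2 = 0 (operand ≠ 0)
  not not B: Gödel ¬ of 0 = 1 (operand is 0)
  not A: Gödel ¬ of 0.4 = 0 (operand ≠ 0)
  (not not B → not A): 1 > 0, so result = 0
  (B ∨ (not not B → not A)) = max(0.2, 0) = 0.2
  ((A ∨ not A) → (B ∨ (not not B → not A))): 0.4 > 0.2, so result = 0.2
Checking all 36 assignments confirms none give a value below 0.20.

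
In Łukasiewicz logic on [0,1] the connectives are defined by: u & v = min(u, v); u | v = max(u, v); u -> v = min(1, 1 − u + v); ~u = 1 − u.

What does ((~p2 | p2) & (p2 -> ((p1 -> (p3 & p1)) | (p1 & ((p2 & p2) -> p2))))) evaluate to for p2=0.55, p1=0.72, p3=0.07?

0.55

~p2: Łukasiewicz ¬ gives 1 − 0.55 = 0.45
(~p2 | p2) = max(0.45, 0.55) = 0.55
(p3 & p1) = min(0.07, 0.72) = 0.07
(p1 -> (p3 & p1)): min(1, 1 − 0.72 + 0.07) = 0.35
(p2 & p2) = min(0.55, 0.55) = 0.55
((p2 & p2) -> p2): min(1, 1 − 0.55 + 0.55) = 1
(p1 & ((p2 & p2) -> p2)) = min(0.72, 1) = 0.72
((p1 -> (p3 & p1)) | (p1 & ((p2 & p2) -> p2))) = max(0.35, 0.72) = 0.72
(p2 -> ((p1 -> (p3 & p1)) | (p1 & ((p2 & p2) -> p2)))): min(1, 1 − 0.55 + 0.72) = 1
((~p2 | p2) & (p2 -> ((p1 -> (p3 & p1)) | (p1 & ((p2 & p2) -> p2))))) = min(0.55, 1) = 0.55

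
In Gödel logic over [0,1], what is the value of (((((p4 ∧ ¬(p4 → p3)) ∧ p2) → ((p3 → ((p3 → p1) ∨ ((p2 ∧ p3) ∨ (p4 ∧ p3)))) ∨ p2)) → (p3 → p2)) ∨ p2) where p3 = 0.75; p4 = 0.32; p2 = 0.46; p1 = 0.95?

0.46

(p4 → p3): 0.32 ≤ 0.75, so result = 1
¬(p4 → p3): Gödel ¬ of 1 = 0 (operand ≠ 0)
(p4 ∧ ¬(p4 → p3)) = min(0.32, 0) = 0
((p4 ∧ ¬(p4 → p3)) ∧ p2) = min(0, 0.46) = 0
(p3 → p1): 0.75 ≤ 0.95, so result = 1
(p2 ∧ p3) = min(0.46, 0.75) = 0.46
(p4 ∧ p3) = min(0.32, 0.75) = 0.32
((p2 ∧ p3) ∨ (p4 ∧ p3)) = max(0.46, 0.32) = 0.46
((p3 → p1) ∨ ((p2 ∧ p3) ∨ (p4 ∧ p3))) = max(1, 0.46) = 1
(p3 → ((p3 → p1) ∨ ((p2 ∧ p3) ∨ (p4 ∧ p3)))): 0.75 ≤ 1, so result = 1
((p3 → ((p3 → p1) ∨ ((p2 ∧ p3) ∨ (p4 ∧ p3)))) ∨ p2) = max(1, 0.46) = 1
(((p4 ∧ ¬(p4 → p3)) ∧ p2) → ((p3 → ((p3 → p1) ∨ ((p2 ∧ p3) ∨ (p4 ∧ p3)))) ∨ p2)): 0 ≤ 1, so result = 1
(p3 → p2): 0.75 > 0.46, so result = 0.46
((((p4 ∧ ¬(p4 → p3)) ∧ p2) → ((p3 → ((p3 → p1) ∨ ((p2 ∧ p3) ∨ (p4 ∧ p3)))) ∨ p2)) → (p3 → p2)): 1 > 0.46, so result = 0.46
(((((p4 ∧ ¬(p4 → p3)) ∧ p2) → ((p3 → ((p3 → p1) ∨ ((p2 ∧ p3) ∨ (p4 ∧ p3)))) ∨ p2)) → (p3 → p2)) ∨ p2) = max(0.46, 0.46) = 0.46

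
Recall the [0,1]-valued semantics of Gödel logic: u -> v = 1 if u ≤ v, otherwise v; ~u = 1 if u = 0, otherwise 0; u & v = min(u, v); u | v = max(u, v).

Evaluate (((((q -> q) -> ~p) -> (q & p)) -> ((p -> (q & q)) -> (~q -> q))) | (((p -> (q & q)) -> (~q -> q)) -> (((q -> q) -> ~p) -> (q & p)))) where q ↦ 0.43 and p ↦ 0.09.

(q -> q): 0.43 ≤ 0.43, so result = 1
~p: Gödel ¬ of 0.09 = 0 (operand ≠ 0)
((q -> q) -> ~p): 1 > 0, so result = 0
(q & p) = min(0.43, 0.09) = 0.09
(((q -> q) -> ~p) -> (q & p)): 0 ≤ 0.09, so result = 1
(q & q) = min(0.43, 0.43) = 0.43
(p -> (q & q)): 0.09 ≤ 0.43, so result = 1
~q: Gödel ¬ of 0.43 = 0 (operand ≠ 0)
(~q -> q): 0 ≤ 0.43, so result = 1
((p -> (q & q)) -> (~q -> q)): 1 ≤ 1, so result = 1
((((q -> q) -> ~p) -> (q & p)) -> ((p -> (q & q)) -> (~q -> q))): 1 ≤ 1, so result = 1
(q & q) = min(0.43, 0.43) = 0.43
(p -> (q & q)): 0.09 ≤ 0.43, so result = 1
~q: Gödel ¬ of 0.43 = 0 (operand ≠ 0)
(~q -> q): 0 ≤ 0.43, so result = 1
((p -> (q & q)) -> (~q -> q)): 1 ≤ 1, so result = 1
(q -> q): 0.43 ≤ 0.43, so result = 1
~p: Gödel ¬ of 0.09 = 0 (operand ≠ 0)
((q -> q) -> ~p): 1 > 0, so result = 0
(q & p) = min(0.43, 0.09) = 0.09
(((q -> q) -> ~p) -> (q & p)): 0 ≤ 0.09, so result = 1
(((p -> (q & q)) -> (~q -> q)) -> (((q -> q) -> ~p) -> (q & p))): 1 ≤ 1, so result = 1
(((((q -> q) -> ~p) -> (q & p)) -> ((p -> (q & q)) -> (~q -> q))) | (((p -> (q & q)) -> (~q -> q)) -> (((q -> q) -> ~p) -> (q & p)))) = max(1, 1) = 1

1.00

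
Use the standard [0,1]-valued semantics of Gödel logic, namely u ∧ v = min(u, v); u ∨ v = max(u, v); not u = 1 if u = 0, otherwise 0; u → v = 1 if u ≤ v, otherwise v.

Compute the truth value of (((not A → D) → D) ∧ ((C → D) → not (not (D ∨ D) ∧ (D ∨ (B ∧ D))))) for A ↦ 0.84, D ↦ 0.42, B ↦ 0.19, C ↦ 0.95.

0.42

not A: Gödel ¬ of 0.84 = 0 (operand ≠ 0)
(not A → D): 0 ≤ 0.42, so result = 1
((not A → D) → D): 1 > 0.42, so result = 0.42
(C → D): 0.95 > 0.42, so result = 0.42
(D ∨ D) = max(0.42, 0.42) = 0.42
not (D ∨ D): Gödel ¬ of 0.42 = 0 (operand ≠ 0)
(B ∧ D) = min(0.19, 0.42) = 0.19
(D ∨ (B ∧ D)) = max(0.42, 0.19) = 0.42
(not (D ∨ D) ∧ (D ∨ (B ∧ D))) = min(0, 0.42) = 0
not (not (D ∨ D) ∧ (D ∨ (B ∧ D))): Gödel ¬ of 0 = 1 (operand is 0)
((C → D) → not (not (D ∨ D) ∧ (D ∨ (B ∧ D)))): 0.42 ≤ 1, so result = 1
(((not A → D) → D) ∧ ((C → D) → not (not (D ∨ D) ∧ (D ∨ (B ∧ D))))) = min(0.42, 1) = 0.42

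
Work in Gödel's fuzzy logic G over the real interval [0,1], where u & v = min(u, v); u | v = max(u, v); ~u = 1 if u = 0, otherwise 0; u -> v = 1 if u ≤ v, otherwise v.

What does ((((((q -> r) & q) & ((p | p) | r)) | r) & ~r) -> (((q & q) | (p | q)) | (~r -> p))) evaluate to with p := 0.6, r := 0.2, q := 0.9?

1.00

(q -> r): 0.9 > 0.2, so result = 0.2
((q -> r) & q) = min(0.2, 0.9) = 0.2
(p | p) = max(0.6, 0.6) = 0.6
((p | p) | r) = max(0.6, 0.2) = 0.6
(((q -> r) & q) & ((p | p) | r)) = min(0.2, 0.6) = 0.2
((((q -> r) & q) & ((p | p) | r)) | r) = max(0.2, 0.2) = 0.2
~r: Gödel ¬ of 0.2 = 0 (operand ≠ 0)
(((((q -> r) & q) & ((p | p) | r)) | r) & ~r) = min(0.2, 0) = 0
(q & q) = min(0.9, 0.9) = 0.9
(p | q) = max(0.6, 0.9) = 0.9
((q & q) | (p | q)) = max(0.9, 0.9) = 0.9
~r: Gödel ¬ of 0.2 = 0 (operand ≠ 0)
(~r -> p): 0 ≤ 0.6, so result = 1
(((q & q) | (p | q)) | (~r -> p)) = max(0.9, 1) = 1
((((((q -> r) & q) & ((p | p) | r)) | r) & ~r) -> (((q & q) | (p | q)) | (~r -> p))): 0 ≤ 1, so result = 1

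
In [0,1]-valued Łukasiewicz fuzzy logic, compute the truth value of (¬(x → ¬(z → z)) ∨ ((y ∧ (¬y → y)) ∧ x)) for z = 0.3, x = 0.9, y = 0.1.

(z → z): min(1, 1 − 0.3 + 0.3) = 1
¬(z → z): Łukasiewicz ¬ gives 1 − 1 = 0
(x → ¬(z → z)): min(1, 1 − 0.9 + 0) = 0.1
¬(x → ¬(z → z)): Łukasiewicz ¬ gives 1 − 0.1 = 0.9
¬y: Łukasiewicz ¬ gives 1 − 0.1 = 0.9
(¬y → y): min(1, 1 − 0.9 + 0.1) = 0.2
(y ∧ (¬y → y)) = min(0.1, 0.2) = 0.1
((y ∧ (¬y → y)) ∧ x) = min(0.1, 0.9) = 0.1
(¬(x → ¬(z → z)) ∨ ((y ∧ (¬y → y)) ∧ x)) = max(0.9, 0.1) = 0.9

0.90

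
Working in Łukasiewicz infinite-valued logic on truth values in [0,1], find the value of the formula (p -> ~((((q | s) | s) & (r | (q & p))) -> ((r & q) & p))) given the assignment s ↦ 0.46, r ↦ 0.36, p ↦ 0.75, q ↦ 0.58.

0.47

(q | s) = max(0.58, 0.46) = 0.58
((q | s) | s) = max(0.58, 0.46) = 0.58
(q & p) = min(0.58, 0.75) = 0.58
(r | (q & p)) = max(0.36, 0.58) = 0.58
(((q | s) | s) & (r | (q & p))) = min(0.58, 0.58) = 0.58
(r & q) = min(0.36, 0.58) = 0.36
((r & q) & p) = min(0.36, 0.75) = 0.36
((((q | s) | s) & (r | (q & p))) -> ((r & q) & p)): min(1, 1 − 0.58 + 0.36) = 0.78
~((((q | s) | s) & (r | (q & p))) -> ((r & q) & p)): Łukasiewicz ¬ gives 1 − 0.78 = 0.22
(p -> ~((((q | s) | s) & (r | (q & p))) -> ((r & q) & p))): min(1, 1 − 0.75 + 0.22) = 0.47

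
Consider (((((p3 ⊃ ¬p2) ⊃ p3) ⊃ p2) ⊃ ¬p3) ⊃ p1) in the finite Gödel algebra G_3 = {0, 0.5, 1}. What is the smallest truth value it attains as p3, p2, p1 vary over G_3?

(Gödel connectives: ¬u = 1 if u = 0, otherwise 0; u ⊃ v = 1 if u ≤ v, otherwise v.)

The minimum is attained at p3 = 0, p2 = 0, p1 = 0:
  ¬p2: Gödel ¬ of 0 = 1 (operand is 0)
  (p3 ⊃ ¬p2): 0 ≤ 1, so result = 1
  ((p3 ⊃ ¬p2) ⊃ p3): 1 > 0, so result = 0
  (((p3 ⊃ ¬p2) ⊃ p3) ⊃ p2): 0 ≤ 0, so result = 1
  ¬p3: Gödel ¬ of 0 = 1 (operand is 0)
  ((((p3 ⊃ ¬p2) ⊃ p3) ⊃ p2) ⊃ ¬p3): 1 ≤ 1, so result = 1
  (((((p3 ⊃ ¬p2) ⊃ p3) ⊃ p2) ⊃ ¬p3) ⊃ p1): 1 > 0, so result = 0
Checking all 27 assignments confirms none give a value below 0.00.

0.00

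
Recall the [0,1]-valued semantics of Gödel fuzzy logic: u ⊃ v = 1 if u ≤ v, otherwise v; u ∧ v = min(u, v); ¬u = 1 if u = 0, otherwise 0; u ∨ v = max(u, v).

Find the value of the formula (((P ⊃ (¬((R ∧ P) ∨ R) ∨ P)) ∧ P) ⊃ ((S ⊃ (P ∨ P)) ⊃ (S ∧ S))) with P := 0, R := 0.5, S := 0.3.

(R ∧ P) = min(0.5, 0) = 0
((R ∧ P) ∨ R) = max(0, 0.5) = 0.5
¬((R ∧ P) ∨ R): Gödel ¬ of 0.5 = 0 (operand ≠ 0)
(¬((R ∧ P) ∨ R) ∨ P) = max(0, 0) = 0
(P ⊃ (¬((R ∧ P) ∨ R) ∨ P)): 0 ≤ 0, so result = 1
((P ⊃ (¬((R ∧ P) ∨ R) ∨ P)) ∧ P) = min(1, 0) = 0
(P ∨ P) = max(0, 0) = 0
(S ⊃ (P ∨ P)): 0.3 > 0, so result = 0
(S ∧ S) = min(0.3, 0.3) = 0.3
((S ⊃ (P ∨ P)) ⊃ (S ∧ S)): 0 ≤ 0.3, so result = 1
(((P ⊃ (¬((R ∧ P) ∨ R) ∨ P)) ∧ P) ⊃ ((S ⊃ (P ∨ P)) ⊃ (S ∧ S))): 0 ≤ 1, so result = 1

1.00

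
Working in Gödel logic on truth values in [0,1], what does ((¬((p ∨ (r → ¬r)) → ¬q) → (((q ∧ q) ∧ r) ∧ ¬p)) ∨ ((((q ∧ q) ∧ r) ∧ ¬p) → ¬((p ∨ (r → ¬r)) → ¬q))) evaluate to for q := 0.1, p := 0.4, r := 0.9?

¬r: Gödel ¬ of 0.9 = 0 (operand ≠ 0)
(r → ¬r): 0.9 > 0, so result = 0
(p ∨ (r → ¬r)) = max(0.4, 0) = 0.4
¬q: Gödel ¬ of 0.1 = 0 (operand ≠ 0)
((p ∨ (r → ¬r)) → ¬q): 0.4 > 0, so result = 0
¬((p ∨ (r → ¬r)) → ¬q): Gödel ¬ of 0 = 1 (operand is 0)
(q ∧ q) = min(0.1, 0.1) = 0.1
((q ∧ q) ∧ r) = min(0.1, 0.9) = 0.1
¬p: Gödel ¬ of 0.4 = 0 (operand ≠ 0)
(((q ∧ q) ∧ r) ∧ ¬p) = min(0.1, 0) = 0
(¬((p ∨ (r → ¬r)) → ¬q) → (((q ∧ q) ∧ r) ∧ ¬p)): 1 > 0, so result = 0
(q ∧ q) = min(0.1, 0.1) = 0.1
((q ∧ q) ∧ r) = min(0.1, 0.9) = 0.1
¬p: Gödel ¬ of 0.4 = 0 (operand ≠ 0)
(((q ∧ q) ∧ r) ∧ ¬p) = min(0.1, 0) = 0
¬r: Gödel ¬ of 0.9 = 0 (operand ≠ 0)
(r → ¬r): 0.9 > 0, so result = 0
(p ∨ (r → ¬r)) = max(0.4, 0) = 0.4
¬q: Gödel ¬ of 0.1 = 0 (operand ≠ 0)
((p ∨ (r → ¬r)) → ¬q): 0.4 > 0, so result = 0
¬((p ∨ (r → ¬r)) → ¬q): Gödel ¬ of 0 = 1 (operand is 0)
((((q ∧ q) ∧ r) ∧ ¬p) → ¬((p ∨ (r → ¬r)) → ¬q)): 0 ≤ 1, so result = 1
((¬((p ∨ (r → ¬r)) → ¬q) → (((q ∧ q) ∧ r) ∧ ¬p)) ∨ ((((q ∧ q) ∧ r) ∧ ¬p) → ¬((p ∨ (r → ¬r)) → ¬q))) = max(0, 1) = 1

1.00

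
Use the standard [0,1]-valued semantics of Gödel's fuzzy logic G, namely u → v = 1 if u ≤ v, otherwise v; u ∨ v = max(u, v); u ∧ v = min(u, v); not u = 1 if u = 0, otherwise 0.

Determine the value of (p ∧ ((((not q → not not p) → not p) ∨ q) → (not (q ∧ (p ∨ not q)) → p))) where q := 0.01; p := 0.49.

0.49

not q: Gödel ¬ of 0.01 = 0 (operand ≠ 0)
not p: Gödel ¬ of 0.49 = 0 (operand ≠ 0)
not not p: Gödel ¬ of 0 = 1 (operand is 0)
(not q → not not p): 0 ≤ 1, so result = 1
not p: Gödel ¬ of 0.49 = 0 (operand ≠ 0)
((not q → not not p) → not p): 1 > 0, so result = 0
(((not q → not not p) → not p) ∨ q) = max(0, 0.01) = 0.01
not q: Gödel ¬ of 0.01 = 0 (operand ≠ 0)
(p ∨ not q) = max(0.49, 0) = 0.49
(q ∧ (p ∨ not q)) = min(0.01, 0.49) = 0.01
not (q ∧ (p ∨ not q)): Gödel ¬ of 0.01 = 0 (operand ≠ 0)
(not (q ∧ (p ∨ not q)) → p): 0 ≤ 0.49, so result = 1
((((not q → not not p) → not p) ∨ q) → (not (q ∧ (p ∨ not q)) → p)): 0.01 ≤ 1, so result = 1
(p ∧ ((((not q → not not p) → not p) ∨ q) → (not (q ∧ (p ∨ not q)) → p))) = min(0.49, 1) = 0.49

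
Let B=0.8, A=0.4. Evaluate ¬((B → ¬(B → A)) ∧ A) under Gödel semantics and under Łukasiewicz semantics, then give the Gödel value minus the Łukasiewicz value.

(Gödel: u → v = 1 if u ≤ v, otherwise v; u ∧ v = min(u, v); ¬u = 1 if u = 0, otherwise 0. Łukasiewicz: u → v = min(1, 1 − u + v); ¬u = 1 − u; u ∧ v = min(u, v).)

Gödel evaluation:
  (B → A): 0.8 > 0.4, so result = 0.4
  ¬(B → A): Gödel ¬ of 0.4 = 0 (operand ≠ 0)
  (B → ¬(B → A)): 0.8 > 0, so result = 0
  ((B → ¬(B → A)) ∧ A) = min(0, 0.4) = 0
  ¬((B → ¬(B → A)) ∧ A): Gödel ¬ of 0 = 1 (operand is 0)
  Gödel value = 1
Łukasiewicz evaluation:
  (B → A): min(1, 1 − 0.8 + 0.4) = 0.6
  ¬(B → A): Łukasiewicz ¬ gives 1 − 0.6 = 0.4
  (B → ¬(B → A)): min(1, 1 − 0.8 + 0.4) = 0.6
  ((B → ¬(B → A)) ∧ A) = min(0.6, 0.4) = 0.4
  ¬((B → ¬(B → A)) ∧ A): Łukasiewicz ¬ gives 1 − 0.4 = 0.6
  Łukasiewicz value = 0.6
Difference: 1 − 0.6 = 0.40

0.40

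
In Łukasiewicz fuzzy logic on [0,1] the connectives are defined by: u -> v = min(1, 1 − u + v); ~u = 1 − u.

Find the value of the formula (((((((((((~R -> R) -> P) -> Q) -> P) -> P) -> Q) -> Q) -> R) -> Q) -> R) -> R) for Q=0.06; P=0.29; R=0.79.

0.79

~R: Łukasiewicz ¬ gives 1 − 0.79 = 0.21
(~R -> R): min(1, 1 − 0.21 + 0.79) = 1
((~R -> R) -> P): min(1, 1 − 1 + 0.29) = 0.29
(((~R -> R) -> P) -> Q): min(1, 1 − 0.29 + 0.06) = 0.77
((((~R -> R) -> P) -> Q) -> P): min(1, 1 − 0.77 + 0.29) = 0.52
(((((~R -> R) -> P) -> Q) -> P) -> P): min(1, 1 − 0.52 + 0.29) = 0.77
((((((~R -> R) -> P) -> Q) -> P) -> P) -> Q): min(1, 1 − 0.77 + 0.06) = 0.29
(((((((~R -> R) -> P) -> Q) -> P) -> P) -> Q) -> Q): min(1, 1 − 0.29 + 0.06) = 0.77
((((((((~R -> R) -> P) -> Q) -> P) -> P) -> Q) -> Q) -> R): min(1, 1 − 0.77 + 0.79) = 1
(((((((((~R -> R) -> P) -> Q) -> P) -> P) -> Q) -> Q) -> R) -> Q): min(1, 1 − 1 + 0.06) = 0.06
((((((((((~R -> R) -> P) -> Q) -> P) -> P) -> Q) -> Q) -> R) -> Q) -> R): min(1, 1 − 0.06 + 0.79) = 1
(((((((((((~R -> R) -> P) -> Q) -> P) -> P) -> Q) -> Q) -> R) -> Q) -> R) -> R): min(1, 1 − 1 + 0.79) = 0.79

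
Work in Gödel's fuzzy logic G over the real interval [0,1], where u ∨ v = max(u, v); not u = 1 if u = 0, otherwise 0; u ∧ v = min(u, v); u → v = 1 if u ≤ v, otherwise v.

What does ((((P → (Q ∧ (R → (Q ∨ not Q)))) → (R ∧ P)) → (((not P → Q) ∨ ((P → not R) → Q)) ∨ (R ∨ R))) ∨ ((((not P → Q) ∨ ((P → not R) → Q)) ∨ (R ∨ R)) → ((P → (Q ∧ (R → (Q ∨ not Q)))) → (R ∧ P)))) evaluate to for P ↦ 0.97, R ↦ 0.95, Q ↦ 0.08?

1.00

not Q: Gödel ¬ of 0.08 = 0 (operand ≠ 0)
(Q ∨ not Q) = max(0.08, 0) = 0.08
(R → (Q ∨ not Q)): 0.95 > 0.08, so result = 0.08
(Q ∧ (R → (Q ∨ not Q))) = min(0.08, 0.08) = 0.08
(P → (Q ∧ (R → (Q ∨ not Q)))): 0.97 > 0.08, so result = 0.08
(R ∧ P) = min(0.95, 0.97) = 0.95
((P → (Q ∧ (R → (Q ∨ not Q)))) → (R ∧ P)): 0.08 ≤ 0.95, so result = 1
not P: Gödel ¬ of 0.97 = 0 (operand ≠ 0)
(not P → Q): 0 ≤ 0.08, so result = 1
not R: Gödel ¬ of 0.95 = 0 (operand ≠ 0)
(P → not R): 0.97 > 0, so result = 0
((P → not R) → Q): 0 ≤ 0.08, so result = 1
((not P → Q) ∨ ((P → not R) → Q)) = max(1, 1) = 1
(R ∨ R) = max(0.95, 0.95) = 0.95
(((not P → Q) ∨ ((P → not R) → Q)) ∨ (R ∨ R)) = max(1, 0.95) = 1
(((P → (Q ∧ (R → (Q ∨ not Q)))) → (R ∧ P)) → (((not P → Q) ∨ ((P → not R) → Q)) ∨ (R ∨ R))): 1 ≤ 1, so result = 1
not P: Gödel ¬ of 0.97 = 0 (operand ≠ 0)
(not P → Q): 0 ≤ 0.08, so result = 1
not R: Gödel ¬ of 0.95 = 0 (operand ≠ 0)
(P → not R): 0.97 > 0, so result = 0
((P → not R) → Q): 0 ≤ 0.08, so result = 1
((not P → Q) ∨ ((P → not R) → Q)) = max(1, 1) = 1
(R ∨ R) = max(0.95, 0.95) = 0.95
(((not P → Q) ∨ ((P → not R) → Q)) ∨ (R ∨ R)) = max(1, 0.95) = 1
not Q: Gödel ¬ of 0.08 = 0 (operand ≠ 0)
(Q ∨ not Q) = max(0.08, 0) = 0.08
(R → (Q ∨ not Q)): 0.95 > 0.08, so result = 0.08
(Q ∧ (R → (Q ∨ not Q))) = min(0.08, 0.08) = 0.08
(P → (Q ∧ (R → (Q ∨ not Q)))): 0.97 > 0.08, so result = 0.08
(R ∧ P) = min(0.95, 0.97) = 0.95
((P → (Q ∧ (R → (Q ∨ not Q)))) → (R ∧ P)): 0.08 ≤ 0.95, so result = 1
((((not P → Q) ∨ ((P → not R) → Q)) ∨ (R ∨ R)) → ((P → (Q ∧ (R → (Q ∨ not Q)))) → (R ∧ P))): 1 ≤ 1, so result = 1
((((P → (Q ∧ (R → (Q ∨ not Q)))) → (R ∧ P)) → (((not P → Q) ∨ ((P → not R) → Q)) ∨ (R ∨ R))) ∨ ((((not P → Q) ∨ ((P → not R) → Q)) ∨ (R ∨ R)) → ((P → (Q ∧ (R → (Q ∨ not Q)))) → (R ∧ P)))) = max(1, 1) = 1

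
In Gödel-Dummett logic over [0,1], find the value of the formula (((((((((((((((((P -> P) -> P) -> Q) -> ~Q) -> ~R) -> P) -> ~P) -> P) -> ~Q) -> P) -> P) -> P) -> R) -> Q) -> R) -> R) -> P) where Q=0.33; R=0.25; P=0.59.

0.59

(P -> P): 0.59 ≤ 0.59, so result = 1
((P -> P) -> P): 1 > 0.59, so result = 0.59
(((P -> P) -> P) -> Q): 0.59 > 0.33, so result = 0.33
~Q: Gödel ¬ of 0.33 = 0 (operand ≠ 0)
((((P -> P) -> P) -> Q) -> ~Q): 0.33 > 0, so result = 0
~R: Gödel ¬ of 0.25 = 0 (operand ≠ 0)
(((((P -> P) -> P) -> Q) -> ~Q) -> ~R): 0 ≤ 0, so result = 1
((((((P -> P) -> P) -> Q) -> ~Q) -> ~R) -> P): 1 > 0.59, so result = 0.59
~P: Gödel ¬ of 0.59 = 0 (operand ≠ 0)
(((((((P -> P) -> P) -> Q) -> ~Q) -> ~R) -> P) -> ~P): 0.59 > 0, so result = 0
((((((((P -> P) -> P) -> Q) -> ~Q) -> ~R) -> P) -> ~P) -> P): 0 ≤ 0.59, so result = 1
~Q: Gödel ¬ of 0.33 = 0 (operand ≠ 0)
(((((((((P -> P) -> P) -> Q) -> ~Q) -> ~R) -> P) -> ~P) -> P) -> ~Q): 1 > 0, so result = 0
((((((((((P -> P) -> P) -> Q) -> ~Q) -> ~R) -> P) -> ~P) -> P) -> ~Q) -> P): 0 ≤ 0.59, so result = 1
(((((((((((P -> P) -> P) -> Q) -> ~Q) -> ~R) -> P) -> ~P) -> P) -> ~Q) -> P) -> P): 1 > 0.59, so result = 0.59
((((((((((((P -> P) -> P) -> Q) -> ~Q) -> ~R) -> P) -> ~P) -> P) -> ~Q) -> P) -> P) -> P): 0.59 ≤ 0.59, so result = 1
(((((((((((((P -> P) -> P) -> Q) -> ~Q) -> ~R) -> P) -> ~P) -> P) -> ~Q) -> P) -> P) -> P) -> R): 1 > 0.25, so result = 0.25
((((((((((((((P -> P) -> P) -> Q) -> ~Q) -> ~R) -> P) -> ~P) -> P) -> ~Q) -> P) -> P) -> P) -> R) -> Q): 0.25 ≤ 0.33, so result = 1
(((((((((((((((P -> P) -> P) -> Q) -> ~Q) -> ~R) -> P) -> ~P) -> P) -> ~Q) -> P) -> P) -> P) -> R) -> Q) -> R): 1 > 0.25, so result = 0.25
((((((((((((((((P -> P) -> P) -> Q) -> ~Q) -> ~R) -> P) -> ~P) -> P) -> ~Q) -> P) -> P) -> P) -> R) -> Q) -> R) -> R): 0.25 ≤ 0.25, so result = 1
(((((((((((((((((P -> P) -> P) -> Q) -> ~Q) -> ~R) -> P) -> ~P) -> P) -> ~Q) -> P) -> P) -> P) -> R) -> Q) -> R) -> R) -> P): 1 > 0.59, so result = 0.59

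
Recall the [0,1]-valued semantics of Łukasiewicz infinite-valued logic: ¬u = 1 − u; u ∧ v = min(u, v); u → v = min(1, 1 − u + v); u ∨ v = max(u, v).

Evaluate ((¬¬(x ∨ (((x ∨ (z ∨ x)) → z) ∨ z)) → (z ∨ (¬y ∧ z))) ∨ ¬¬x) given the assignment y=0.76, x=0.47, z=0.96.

0.96

(z ∨ x) = max(0.96, 0.47) = 0.96
(x ∨ (z ∨ x)) = max(0.47, 0.96) = 0.96
((x ∨ (z ∨ x)) → z): min(1, 1 − 0.96 + 0.96) = 1
(((x ∨ (z ∨ x)) → z) ∨ z) = max(1, 0.96) = 1
(x ∨ (((x ∨ (z ∨ x)) → z) ∨ z)) = max(0.47, 1) = 1
¬(x ∨ (((x ∨ (z ∨ x)) → z) ∨ z)): Łukasiewicz ¬ gives 1 − 1 = 0
¬¬(x ∨ (((x ∨ (z ∨ x)) → z) ∨ z)): Łukasiewicz ¬ gives 1 − 0 = 1
¬y: Łukasiewicz ¬ gives 1 − 0.76 = 0.24
(¬y ∧ z) = min(0.24, 0.96) = 0.24
(z ∨ (¬y ∧ z)) = max(0.96, 0.24) = 0.96
(¬¬(x ∨ (((x ∨ (z ∨ x)) → z) ∨ z)) → (z ∨ (¬y ∧ z))): min(1, 1 − 1 + 0.96) = 0.96
¬x: Łukasiewicz ¬ gives 1 − 0.47 = 0.53
¬¬x: Łukasiewicz ¬ gives 1 − 0.53 = 0.47
((¬¬(x ∨ (((x ∨ (z ∨ x)) → z) ∨ z)) → (z ∨ (¬y ∧ z))) ∨ ¬¬x) = max(0.96, 0.47) = 0.96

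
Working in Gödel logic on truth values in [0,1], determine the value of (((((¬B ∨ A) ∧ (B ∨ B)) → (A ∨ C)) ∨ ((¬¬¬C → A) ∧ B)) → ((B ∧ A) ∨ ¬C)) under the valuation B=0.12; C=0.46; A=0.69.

¬B: Gödel ¬ of 0.12 = 0 (operand ≠ 0)
(¬B ∨ A) = max(0, 0.69) = 0.69
(B ∨ B) = max(0.12, 0.12) = 0.12
((¬B ∨ A) ∧ (B ∨ B)) = min(0.69, 0.12) = 0.12
(A ∨ C) = max(0.69, 0.46) = 0.69
(((¬B ∨ A) ∧ (B ∨ B)) → (A ∨ C)): 0.12 ≤ 0.69, so result = 1
¬C: Gödel ¬ of 0.46 = 0 (operand ≠ 0)
¬¬C: Gödel ¬ of 0 = 1 (operand is 0)
¬¬¬C: Gödel ¬ of 1 = 0 (operand ≠ 0)
(¬¬¬C → A): 0 ≤ 0.69, so result = 1
((¬¬¬C → A) ∧ B) = min(1, 0.12) = 0.12
((((¬B ∨ A) ∧ (B ∨ B)) → (A ∨ C)) ∨ ((¬¬¬C → A) ∧ B)) = max(1, 0.12) = 1
(B ∧ A) = min(0.12, 0.69) = 0.12
¬C: Gödel ¬ of 0.46 = 0 (operand ≠ 0)
((B ∧ A) ∨ ¬C) = max(0.12, 0) = 0.12
(((((¬B ∨ A) ∧ (B ∨ B)) → (A ∨ C)) ∨ ((¬¬¬C → A) ∧ B)) → ((B ∧ A) ∨ ¬C)): 1 > 0.12, so result = 0.12

0.12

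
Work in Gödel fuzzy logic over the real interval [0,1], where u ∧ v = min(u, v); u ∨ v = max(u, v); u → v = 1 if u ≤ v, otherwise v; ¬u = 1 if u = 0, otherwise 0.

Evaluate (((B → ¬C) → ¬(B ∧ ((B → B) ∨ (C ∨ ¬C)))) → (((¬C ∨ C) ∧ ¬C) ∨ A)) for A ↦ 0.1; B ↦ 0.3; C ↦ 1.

0.10

¬C: Gödel ¬ of 1 = 0 (operand ≠ 0)
(B → ¬C): 0.3 > 0, so result = 0
(B → B): 0.3 ≤ 0.3, so result = 1
¬C: Gödel ¬ of 1 = 0 (operand ≠ 0)
(C ∨ ¬C) = max(1, 0) = 1
((B → B) ∨ (C ∨ ¬C)) = max(1, 1) = 1
(B ∧ ((B → B) ∨ (C ∨ ¬C))) = min(0.3, 1) = 0.3
¬(B ∧ ((B → B) ∨ (C ∨ ¬C))): Gödel ¬ of 0.3 = 0 (operand ≠ 0)
((B → ¬C) → ¬(B ∧ ((B → B) ∨ (C ∨ ¬C)))): 0 ≤ 0, so result = 1
¬C: Gödel ¬ of 1 = 0 (operand ≠ 0)
(¬C ∨ C) = max(0, 1) = 1
¬C: Gödel ¬ of 1 = 0 (operand ≠ 0)
((¬C ∨ C) ∧ ¬C) = min(1, 0) = 0
(((¬C ∨ C) ∧ ¬C) ∨ A) = max(0, 0.1) = 0.1
(((B → ¬C) → ¬(B ∧ ((B → B) ∨ (C ∨ ¬C)))) → (((¬C ∨ C) ∧ ¬C) ∨ A)): 1 > 0.1, so result = 0.1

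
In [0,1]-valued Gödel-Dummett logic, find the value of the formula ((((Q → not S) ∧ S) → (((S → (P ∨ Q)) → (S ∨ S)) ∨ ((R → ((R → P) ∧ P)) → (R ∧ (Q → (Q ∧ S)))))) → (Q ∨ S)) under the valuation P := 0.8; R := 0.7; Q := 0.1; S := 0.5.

not S: Gödel ¬ of 0.5 = 0 (operand ≠ 0)
(Q → not S): 0.1 > 0, so result = 0
((Q → not S) ∧ S) = min(0, 0.5) = 0
(P ∨ Q) = max(0.8, 0.1) = 0.8
(S → (P ∨ Q)): 0.5 ≤ 0.8, so result = 1
(S ∨ S) = max(0.5, 0.5) = 0.5
((S → (P ∨ Q)) → (S ∨ S)): 1 > 0.5, so result = 0.5
(R → P): 0.7 ≤ 0.8, so result = 1
((R → P) ∧ P) = min(1, 0.8) = 0.8
(R → ((R → P) ∧ P)): 0.7 ≤ 0.8, so result = 1
(Q ∧ S) = min(0.1, 0.5) = 0.1
(Q → (Q ∧ S)): 0.1 ≤ 0.1, so result = 1
(R ∧ (Q → (Q ∧ S))) = min(0.7, 1) = 0.7
((R → ((R → P) ∧ P)) → (R ∧ (Q → (Q ∧ S)))): 1 > 0.7, so result = 0.7
(((S → (P ∨ Q)) → (S ∨ S)) ∨ ((R → ((R → P) ∧ P)) → (R ∧ (Q → (Q ∧ S))))) = max(0.5, 0.7) = 0.7
(((Q → not S) ∧ S) → (((S → (P ∨ Q)) → (S ∨ S)) ∨ ((R → ((R → P) ∧ P)) → (R ∧ (Q → (Q ∧ S)))))): 0 ≤ 0.7, so result = 1
(Q ∨ S) = max(0.1, 0.5) = 0.5
((((Q → not S) ∧ S) → (((S → (P ∨ Q)) → (S ∨ S)) ∨ ((R → ((R → P) ∧ P)) → (R ∧ (Q → (Q ∧ S)))))) → (Q ∨ S)): 1 > 0.5, so result = 0.5

0.50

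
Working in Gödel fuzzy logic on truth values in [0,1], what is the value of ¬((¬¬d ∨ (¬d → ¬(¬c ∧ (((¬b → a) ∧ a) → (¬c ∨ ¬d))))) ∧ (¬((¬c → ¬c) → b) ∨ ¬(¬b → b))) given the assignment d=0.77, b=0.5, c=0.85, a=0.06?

1.00

¬d: Gödel ¬ of 0.77 = 0 (operand ≠ 0)
¬¬d: Gödel ¬ of 0 = 1 (operand is 0)
¬d: Gödel ¬ of 0.77 = 0 (operand ≠ 0)
¬c: Gödel ¬ of 0.85 = 0 (operand ≠ 0)
¬b: Gödel ¬ of 0.5 = 0 (operand ≠ 0)
(¬b → a): 0 ≤ 0.06, so result = 1
((¬b → a) ∧ a) = min(1, 0.06) = 0.06
¬c: Gödel ¬ of 0.85 = 0 (operand ≠ 0)
¬d: Gödel ¬ of 0.77 = 0 (operand ≠ 0)
(¬c ∨ ¬d) = max(0, 0) = 0
(((¬b → a) ∧ a) → (¬c ∨ ¬d)): 0.06 > 0, so result = 0
(¬c ∧ (((¬b → a) ∧ a) → (¬c ∨ ¬d))) = min(0, 0) = 0
¬(¬c ∧ (((¬b → a) ∧ a) → (¬c ∨ ¬d))): Gödel ¬ of 0 = 1 (operand is 0)
(¬d → ¬(¬c ∧ (((¬b → a) ∧ a) → (¬c ∨ ¬d)))): 0 ≤ 1, so result = 1
(¬¬d ∨ (¬d → ¬(¬c ∧ (((¬b → a) ∧ a) → (¬c ∨ ¬d))))) = max(1, 1) = 1
¬c: Gödel ¬ of 0.85 = 0 (operand ≠ 0)
¬c: Gödel ¬ of 0.85 = 0 (operand ≠ 0)
(¬c → ¬c): 0 ≤ 0, so result = 1
((¬c → ¬c) → b): 1 > 0.5, so result = 0.5
¬((¬c → ¬c) → b): Gödel ¬ of 0.5 = 0 (operand ≠ 0)
¬b: Gödel ¬ of 0.5 = 0 (operand ≠ 0)
(¬b → b): 0 ≤ 0.5, so result = 1
¬(¬b → b): Gödel ¬ of 1 = 0 (operand ≠ 0)
(¬((¬c → ¬c) → b) ∨ ¬(¬b → b)) = max(0, 0) = 0
((¬¬d ∨ (¬d → ¬(¬c ∧ (((¬b → a) ∧ a) → (¬c ∨ ¬d))))) ∧ (¬((¬c → ¬c) → b) ∨ ¬(¬b → b))) = min(1, 0) = 0
¬((¬¬d ∨ (¬d → ¬(¬c ∧ (((¬b → a) ∧ a) → (¬c ∨ ¬d))))) ∧ (¬((¬c → ¬c) → b) ∨ ¬(¬b → b))): Gödel ¬ of 0 = 1 (operand is 0)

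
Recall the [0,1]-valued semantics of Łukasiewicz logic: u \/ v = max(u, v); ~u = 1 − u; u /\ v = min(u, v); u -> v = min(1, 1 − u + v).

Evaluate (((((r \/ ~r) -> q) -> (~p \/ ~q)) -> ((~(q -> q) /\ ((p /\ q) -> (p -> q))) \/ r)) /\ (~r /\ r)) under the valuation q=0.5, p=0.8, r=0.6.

0.40

~r: Łukasiewicz ¬ gives 1 − 0.6 = 0.4
(r \/ ~r) = max(0.6, 0.4) = 0.6
((r \/ ~r) -> q): min(1, 1 − 0.6 + 0.5) = 0.9
~p: Łukasiewicz ¬ gives 1 − 0.8 = 0.2
~q: Łukasiewicz ¬ gives 1 − 0.5 = 0.5
(~p \/ ~q) = max(0.2, 0.5) = 0.5
(((r \/ ~r) -> q) -> (~p \/ ~q)): min(1, 1 − 0.9 + 0.5) = 0.6
(q -> q): min(1, 1 − 0.5 + 0.5) = 1
~(q -> q): Łukasiewicz ¬ gives 1 − 1 = 0
(p /\ q) = min(0.8, 0.5) = 0.5
(p -> q): min(1, 1 − 0.8 + 0.5) = 0.7
((p /\ q) -> (p -> q)): min(1, 1 − 0.5 + 0.7) = 1
(~(q -> q) /\ ((p /\ q) -> (p -> q))) = min(0, 1) = 0
((~(q -> q) /\ ((p /\ q) -> (p -> q))) \/ r) = max(0, 0.6) = 0.6
((((r \/ ~r) -> q) -> (~p \/ ~q)) -> ((~(q -> q) /\ ((p /\ q) -> (p -> q))) \/ r)): min(1, 1 − 0.6 + 0.6) = 1
~r: Łukasiewicz ¬ gives 1 − 0.6 = 0.4
(~r /\ r) = min(0.4, 0.6) = 0.4
(((((r \/ ~r) -> q) -> (~p \/ ~q)) -> ((~(q -> q) /\ ((p /\ q) -> (p -> q))) \/ r)) /\ (~r /\ r)) = min(1, 0.4) = 0.4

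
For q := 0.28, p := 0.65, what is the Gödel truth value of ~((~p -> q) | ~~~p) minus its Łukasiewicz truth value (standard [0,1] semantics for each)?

Gödel evaluation:
  ~p: Gödel ¬ of 0.65 = 0 (operand ≠ 0)
  (~p -> q): 0 ≤ 0.28, so result = 1
  ~p: Gödel ¬ of 0.65 = 0 (operand ≠ 0)
  ~~p: Gödel ¬ of 0 = 1 (operand is 0)
  ~~~p: Gödel ¬ of 1 = 0 (operand ≠ 0)
  ((~p -> q) | ~~~p) = max(1, 0) = 1
  ~((~p -> q) | ~~~p): Gödel ¬ of 1 = 0 (operand ≠ 0)
  Gödel value = 0
Łukasiewicz evaluation:
  ~p: Łukasiewicz ¬ gives 1 − 0.65 = 0.35
  (~p -> q): min(1, 1 − 0.35 + 0.28) = 0.93
  ~p: Łukasiewicz ¬ gives 1 − 0.65 = 0.35
  ~~p: Łukasiewicz ¬ gives 1 − 0.35 = 0.65
  ~~~p: Łukasiewicz ¬ gives 1 − 0.65 = 0.35
  ((~p -> q) | ~~~p) = max(0.93, 0.35) = 0.93
  ~((~p -> q) | ~~~p): Łukasiewicz ¬ gives 1 − 0.93 = 0.07
  Łukasiewicz value = 0.07
Difference: 0 − 0.07 = -0.07

-0.07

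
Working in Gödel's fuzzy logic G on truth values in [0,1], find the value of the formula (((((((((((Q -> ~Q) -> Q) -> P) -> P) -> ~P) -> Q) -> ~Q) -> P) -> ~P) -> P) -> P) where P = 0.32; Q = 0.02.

~Q: Gödel ¬ of 0.02 = 0 (operand ≠ 0)
(Q -> ~Q): 0.02 > 0, so result = 0
((Q -> ~Q) -> Q): 0 ≤ 0.02, so result = 1
(((Q -> ~Q) -> Q) -> P): 1 > 0.32, so result = 0.32
((((Q -> ~Q) -> Q) -> P) -> P): 0.32 ≤ 0.32, so result = 1
~P: Gödel ¬ of 0.32 = 0 (operand ≠ 0)
(((((Q -> ~Q) -> Q) -> P) -> P) -> ~P): 1 > 0, so result = 0
((((((Q -> ~Q) -> Q) -> P) -> P) -> ~P) -> Q): 0 ≤ 0.02, so result = 1
~Q: Gödel ¬ of 0.02 = 0 (operand ≠ 0)
(((((((Q -> ~Q) -> Q) -> P) -> P) -> ~P) -> Q) -> ~Q): 1 > 0, so result = 0
((((((((Q -> ~Q) -> Q) -> P) -> P) -> ~P) -> Q) -> ~Q) -> P): 0 ≤ 0.32, so result = 1
~P: Gödel ¬ of 0.32 = 0 (operand ≠ 0)
(((((((((Q -> ~Q) -> Q) -> P) -> P) -> ~P) -> Q) -> ~Q) -> P) -> ~P): 1 > 0, so result = 0
((((((((((Q -> ~Q) -> Q) -> P) -> P) -> ~P) -> Q) -> ~Q) -> P) -> ~P) -> P): 0 ≤ 0.32, so result = 1
(((((((((((Q -> ~Q) -> Q) -> P) -> P) -> ~P) -> Q) -> ~Q) -> P) -> ~P) -> P) -> P): 1 > 0.32, so result = 0.32

0.32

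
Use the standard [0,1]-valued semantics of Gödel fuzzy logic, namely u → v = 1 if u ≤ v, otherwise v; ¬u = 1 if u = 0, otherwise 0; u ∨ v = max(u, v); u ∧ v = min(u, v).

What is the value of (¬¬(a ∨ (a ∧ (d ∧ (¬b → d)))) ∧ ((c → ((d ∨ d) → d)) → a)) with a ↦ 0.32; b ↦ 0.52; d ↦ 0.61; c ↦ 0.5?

¬b: Gödel ¬ of 0.52 = 0 (operand ≠ 0)
(¬b → d): 0 ≤ 0.61, so result = 1
(d ∧ (¬b → d)) = min(0.61, 1) = 0.61
(a ∧ (d ∧ (¬b → d))) = min(0.32, 0.61) = 0.32
(a ∨ (a ∧ (d ∧ (¬b → d)))) = max(0.32, 0.32) = 0.32
¬(a ∨ (a ∧ (d ∧ (¬b → d)))): Gödel ¬ of 0.32 = 0 (operand ≠ 0)
¬¬(a ∨ (a ∧ (d ∧ (¬b → d)))): Gödel ¬ of 0 = 1 (operand is 0)
(d ∨ d) = max(0.61, 0.61) = 0.61
((d ∨ d) → d): 0.61 ≤ 0.61, so result = 1
(c → ((d ∨ d) → d)): 0.5 ≤ 1, so result = 1
((c → ((d ∨ d) → d)) → a): 1 > 0.32, so result = 0.32
(¬¬(a ∨ (a ∧ (d ∧ (¬b → d)))) ∧ ((c → ((d ∨ d) → d)) → a)) = min(1, 0.32) = 0.32

0.32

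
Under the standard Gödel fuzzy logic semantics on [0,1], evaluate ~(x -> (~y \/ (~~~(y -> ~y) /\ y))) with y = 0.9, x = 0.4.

0.00

~y: Gödel ¬ of 0.9 = 0 (operand ≠ 0)
~y: Gödel ¬ of 0.9 = 0 (operand ≠ 0)
(y -> ~y): 0.9 > 0, so result = 0
~(y -> ~y): Gödel ¬ of 0 = 1 (operand is 0)
~~(y -> ~y): Gödel ¬ of 1 = 0 (operand ≠ 0)
~~~(y -> ~y): Gödel ¬ of 0 = 1 (operand is 0)
(~~~(y -> ~y) /\ y) = min(1, 0.9) = 0.9
(~y \/ (~~~(y -> ~y) /\ y)) = max(0, 0.9) = 0.9
(x -> (~y \/ (~~~(y -> ~y) /\ y))): 0.4 ≤ 0.9, so result = 1
~(x -> (~y \/ (~~~(y -> ~y) /\ y))): Gödel ¬ of 1 = 0 (operand ≠ 0)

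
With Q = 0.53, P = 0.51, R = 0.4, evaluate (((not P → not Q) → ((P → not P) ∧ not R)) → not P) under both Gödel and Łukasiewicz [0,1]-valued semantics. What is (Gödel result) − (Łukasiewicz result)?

0.13

Gödel evaluation:
  not P: Gödel ¬ of 0.51 = 0 (operand ≠ 0)
  not Q: Gödel ¬ of 0.53 = 0 (operand ≠ 0)
  (not P → not Q): 0 ≤ 0, so result = 1
  not P: Gödel ¬ of 0.51 = 0 (operand ≠ 0)
  (P → not P): 0.51 > 0, so result = 0
  not R: Gödel ¬ of 0.4 = 0 (operand ≠ 0)
  ((P → not P) ∧ not R) = min(0, 0) = 0
  ((not P → not Q) → ((P → not P) ∧ not R)): 1 > 0, so result = 0
  not P: Gödel ¬ of 0.51 = 0 (operand ≠ 0)
  (((not P → not Q) → ((P → not P) ∧ not R)) → not P): 0 ≤ 0, so result = 1
  Gödel value = 1
Łukasiewicz evaluation:
  not P: Łukasiewicz ¬ gives 1 − 0.51 = 0.49
  not Q: Łukasiewicz ¬ gives 1 − 0.53 = 0.47
  (not P → not Q): min(1, 1 − 0.49 + 0.47) = 0.98
  not P: Łukasiewicz ¬ gives 1 − 0.51 = 0.49
  (P → not P): min(1, 1 − 0.51 + 0.49) = 0.98
  not R: Łukasiewicz ¬ gives 1 − 0.4 = 0.6
  ((P → not P) ∧ not R) = min(0.98, 0.6) = 0.6
  ((not P → not Q) → ((P → not P) ∧ not R)): min(1, 1 − 0.98 + 0.6) = 0.62
  not P: Łukasiewicz ¬ gives 1 − 0.51 = 0.49
  (((not P → not Q) → ((P → not P) ∧ not R)) → not P): min(1, 1 − 0.62 + 0.49) = 0.87
  Łukasiewicz value = 0.87
Difference: 1 − 0.87 = 0.13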